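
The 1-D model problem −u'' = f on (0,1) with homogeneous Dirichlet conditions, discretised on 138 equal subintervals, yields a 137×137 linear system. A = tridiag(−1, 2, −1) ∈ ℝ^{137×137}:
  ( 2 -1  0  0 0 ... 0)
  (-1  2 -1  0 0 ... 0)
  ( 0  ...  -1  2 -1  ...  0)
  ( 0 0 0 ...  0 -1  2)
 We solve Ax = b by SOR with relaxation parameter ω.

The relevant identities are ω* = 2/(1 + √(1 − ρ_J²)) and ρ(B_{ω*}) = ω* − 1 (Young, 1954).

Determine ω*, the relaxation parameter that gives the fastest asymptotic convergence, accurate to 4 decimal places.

ρ_J = max_k |cos(kπ/138)| = cos(π/138) = 0.9997
1 − cos²(π/138) = sin²(π/138) ⇒ √(1−ρ_J²) = sin(π/138) = 0.02276.
ω* = 2/(1 + 0.02276) = 2/1.02276 = 1.9555.
and ρ(B_{ω*}) = 1.9555 − 1 = 0.9555.

ω* = 1.9555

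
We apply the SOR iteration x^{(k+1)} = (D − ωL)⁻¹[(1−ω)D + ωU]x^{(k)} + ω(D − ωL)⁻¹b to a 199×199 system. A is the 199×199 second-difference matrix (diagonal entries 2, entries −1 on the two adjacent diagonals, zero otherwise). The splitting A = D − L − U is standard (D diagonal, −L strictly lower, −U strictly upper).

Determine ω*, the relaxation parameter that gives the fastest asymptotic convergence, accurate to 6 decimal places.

ω* = 1.969071

ρ_J = max_k |cos(kπ/200)| = cos(π/200) = 0.999877
√(1−ρ_J²) simplifies to sin(π/200) = 0.0157073.
ω* = 2/(1 + 0.0157073) = 2/1.0157073 = 1.969071.
[ρ_SOR] ω* − 1 = 0.969071.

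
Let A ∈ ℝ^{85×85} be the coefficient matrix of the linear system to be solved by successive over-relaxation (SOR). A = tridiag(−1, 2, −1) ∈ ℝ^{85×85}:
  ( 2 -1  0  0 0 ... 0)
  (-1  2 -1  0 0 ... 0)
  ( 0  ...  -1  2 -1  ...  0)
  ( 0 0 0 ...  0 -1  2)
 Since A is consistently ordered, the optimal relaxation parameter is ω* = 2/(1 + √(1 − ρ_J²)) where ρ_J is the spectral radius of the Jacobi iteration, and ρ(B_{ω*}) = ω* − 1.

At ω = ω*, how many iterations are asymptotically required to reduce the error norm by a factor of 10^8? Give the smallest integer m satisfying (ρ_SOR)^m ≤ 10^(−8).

m = 253

With n=85, ρ(Jacobi) = cos(π/86) = 0.9993328.
√(1 − cos²(π/86)) = sin(π/86) ≈ 0.0365220.
ω* = 2/(1 + 0.0365220) = 2/1.0365220 = 1.9295297.
At ω = 1.9295297 every |λ(B_ω)| = ω−1, so ρ_SOR = 0.9295297.
m ≥ 8·ln10 / (−ln 0.9295297) = 252.074; smallest integer m = 253.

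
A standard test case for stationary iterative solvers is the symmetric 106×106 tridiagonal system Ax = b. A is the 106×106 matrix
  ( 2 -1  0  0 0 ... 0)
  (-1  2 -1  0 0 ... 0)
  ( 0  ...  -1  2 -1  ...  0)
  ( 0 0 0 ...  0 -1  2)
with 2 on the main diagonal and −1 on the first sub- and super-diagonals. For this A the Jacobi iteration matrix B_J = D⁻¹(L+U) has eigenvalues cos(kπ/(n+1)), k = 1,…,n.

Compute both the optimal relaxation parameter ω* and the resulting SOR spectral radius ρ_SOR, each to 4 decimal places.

ω* = 1.9430, ρ_SOR = 0.9430

spectrum of D⁻¹(L+U) = {cos(kπ/107) : 1≤k≤106}; ρ_J = cos(π/107) = 0.9996.
root = sin(π/107) = 0.02936  (since 1−cos² = sin²).
Then 2/(1+√(1−ρ_J²)) = 2/(1+0.02936); ω* = 2/1.02936 = 1.9430.
ρ(B_{ω*}) = ω*−1 = 0.9430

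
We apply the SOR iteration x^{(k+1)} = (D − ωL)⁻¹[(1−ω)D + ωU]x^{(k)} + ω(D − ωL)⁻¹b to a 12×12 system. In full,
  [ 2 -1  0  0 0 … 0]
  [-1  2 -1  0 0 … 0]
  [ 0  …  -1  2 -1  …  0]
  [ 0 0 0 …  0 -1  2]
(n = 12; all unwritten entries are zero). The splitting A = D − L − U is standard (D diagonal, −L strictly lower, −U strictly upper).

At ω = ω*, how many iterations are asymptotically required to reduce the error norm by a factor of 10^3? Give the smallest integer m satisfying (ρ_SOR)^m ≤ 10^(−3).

B_J for the 12×12 system has eigenvalues cos(kπ/13); ρ_J = cos(π/13) = 0.9709418.
√(1 − cos²(π/13)) = sin(π/13) ≈ 0.2393157.
Young: ω* = 2/(1+√(1−ρ_J²)) = 2/(1+0.2393157) = 2/1.2393157 = 1.6137938.
and ρ(B_{ω*}) = 1.6137938 − 1 = 0.6137938.
ρ_SOR^m ≤ 10^(−3) ⇔ m ≥ 3·ln10/(−ln 0.6137938) = 6.90776/0.488096 = 14.152; m = ⌈14.152⌉ = 15.

m = 15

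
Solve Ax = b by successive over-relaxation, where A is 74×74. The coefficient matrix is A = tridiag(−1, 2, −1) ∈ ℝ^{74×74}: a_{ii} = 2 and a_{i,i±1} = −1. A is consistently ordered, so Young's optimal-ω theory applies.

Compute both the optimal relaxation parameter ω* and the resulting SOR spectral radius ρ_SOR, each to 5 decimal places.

ρ_J = max_k |cos(kπ/75)| = cos(π/75) = 0.99912
√(1−ρ_J²) simplifies to sin(π/75) = 0.041876.
So ω* = 2/1.041876 = 1.91961 (Young).
Hence ρ(B_{ω*}) = 1.91961 − 1 = 0.91961.

ω* = 1.91961, ρ_SOR = 0.91961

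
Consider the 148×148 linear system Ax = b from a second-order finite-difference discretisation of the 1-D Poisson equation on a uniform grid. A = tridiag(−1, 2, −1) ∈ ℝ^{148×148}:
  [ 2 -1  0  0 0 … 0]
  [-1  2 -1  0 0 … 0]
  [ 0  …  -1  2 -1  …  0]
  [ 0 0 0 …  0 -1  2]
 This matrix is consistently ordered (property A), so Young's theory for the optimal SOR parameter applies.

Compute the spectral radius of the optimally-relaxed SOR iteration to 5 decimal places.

ρ_SOR = 0.95870

spectrum of D⁻¹(L+U) = {cos(kπ/149) : 1≤k≤148}; ρ_J = cos(π/149) = 0.99978.
√(1 − cos²(π/149)) = sin(π/149) ≈ 0.021083.
Young: ω* = 2/(1+√(1−ρ_J²)) = 2/(1+0.021083) = 2/1.021083 = 1.95870.
and ρ(B_{ω*}) = 1.95870 − 1 = 0.95870.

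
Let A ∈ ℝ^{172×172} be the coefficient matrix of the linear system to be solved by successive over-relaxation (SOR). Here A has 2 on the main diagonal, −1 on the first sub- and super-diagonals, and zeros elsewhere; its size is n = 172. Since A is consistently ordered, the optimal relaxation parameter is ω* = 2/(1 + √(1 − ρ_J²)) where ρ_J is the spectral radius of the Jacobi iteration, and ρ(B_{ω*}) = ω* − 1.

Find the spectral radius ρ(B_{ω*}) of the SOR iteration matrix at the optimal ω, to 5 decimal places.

ρ_SOR = 0.96433

n=172: λ(B_J) = 1 − λ(A)/2 = cos(kπ/173); k=1 gives ρ_J = 0.99984.
1 − cos²(π/173) = sin²(π/173) ⇒ √(1−ρ_J²) = sin(π/173) = 0.018158.
ω* = 2 / (1 + 0.018158) = 2 / 1.018158 ≈ 1.96433.
ρ_SOR = ω* − 1 ≈ 0.96433.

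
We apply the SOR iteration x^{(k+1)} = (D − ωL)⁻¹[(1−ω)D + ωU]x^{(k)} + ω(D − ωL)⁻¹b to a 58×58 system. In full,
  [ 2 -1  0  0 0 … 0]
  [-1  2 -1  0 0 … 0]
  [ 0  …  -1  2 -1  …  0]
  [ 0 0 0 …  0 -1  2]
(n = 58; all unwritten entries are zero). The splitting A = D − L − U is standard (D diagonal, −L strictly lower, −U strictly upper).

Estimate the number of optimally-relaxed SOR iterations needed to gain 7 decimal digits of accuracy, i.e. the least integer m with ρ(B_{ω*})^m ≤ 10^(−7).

m = 152

spectrum of D⁻¹(L+U) = {cos(kπ/59) : 1≤k≤58}; ρ_J = cos(π/59) = 0.9985827.
√(1 − cos²(π/59)) = sin(π/59) ≈ 0.0532222.
So ω* = 2/1.0532222 = 1.8989345 (Young).
ρ_SOR = ω* − 1 = 1.8989345 − 1 = 0.8989345.
7·ln10 = 16.1181; −ln(0.8989345) = 0.106545; m = ⌈16.1181/0.106545⌉ = ⌈151.280⌉ = 152.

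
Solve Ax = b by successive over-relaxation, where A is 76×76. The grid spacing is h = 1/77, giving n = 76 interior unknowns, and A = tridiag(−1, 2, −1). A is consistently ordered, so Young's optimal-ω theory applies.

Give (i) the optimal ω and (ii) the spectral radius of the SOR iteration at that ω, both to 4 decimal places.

B_J for the 76×76 system has eigenvalues cos(kπ/77); ρ_J = cos(π/77) = 0.9992.
√(1−ρ_J²) = |sin(π/77)| = 0.04079
ω* = 2/(1 + 0.04079) = 2/1.04079 = 1.9216.
At ω = 1.9216 every |λ(B_ω)| = ω−1, so ρ_SOR = 0.9216.

ω* = 1.9216, ρ_SOR = 0.9216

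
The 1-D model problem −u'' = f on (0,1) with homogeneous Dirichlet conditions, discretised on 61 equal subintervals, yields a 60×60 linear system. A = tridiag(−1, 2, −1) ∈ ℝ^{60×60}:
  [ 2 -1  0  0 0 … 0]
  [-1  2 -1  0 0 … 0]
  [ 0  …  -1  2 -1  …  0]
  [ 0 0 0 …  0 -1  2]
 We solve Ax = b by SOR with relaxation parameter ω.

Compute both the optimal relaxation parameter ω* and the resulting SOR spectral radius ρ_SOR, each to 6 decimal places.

ω* = 1.902083, ρ_SOR = 0.902083

spectrum of D⁻¹(L+U) = {cos(kπ/61) : 1≤k≤60}; ρ_J = cos(π/61) = 0.998674.
√(1 − cos²(π/61)) = sin(π/61) ≈ 0.0514788.
So ω* = 2/1.0514788 = 1.902083 (Young).
At ω = 1.902083 every |λ(B_ω)| = ω−1, so ρ_SOR = 0.902083.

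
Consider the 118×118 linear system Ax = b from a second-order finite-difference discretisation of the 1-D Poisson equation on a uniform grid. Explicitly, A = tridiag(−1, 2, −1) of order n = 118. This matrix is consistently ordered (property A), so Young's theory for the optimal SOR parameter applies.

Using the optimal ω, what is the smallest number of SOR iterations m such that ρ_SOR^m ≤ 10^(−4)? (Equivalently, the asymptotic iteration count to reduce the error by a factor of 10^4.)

ρ_J = max_k |cos(kπ/119)| = cos(π/119) = 0.9996515
root = sin(π/119) = 0.0263969  (since 1−cos² = sin²).
ω* = 2 / (1 + 0.0263969) = 2 / 1.0263969 ≈ 1.9485640.
and ρ(B_{ω*}) = 1.9485640 − 1 = 0.9485640.
4·ln10 = 9.21034; −ln(0.9485640) = 0.052806; m = ⌈9.21034/0.052806⌉ = ⌈174.418⌉ = 175.

m = 175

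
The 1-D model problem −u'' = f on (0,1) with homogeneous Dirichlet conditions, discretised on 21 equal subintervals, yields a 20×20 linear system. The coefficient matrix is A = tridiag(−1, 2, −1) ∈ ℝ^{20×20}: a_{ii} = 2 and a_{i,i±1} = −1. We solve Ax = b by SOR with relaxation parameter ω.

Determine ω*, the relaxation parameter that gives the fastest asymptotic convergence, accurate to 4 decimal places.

n=20: λ(B_J) = 1 − λ(A)/2 = cos(kπ/21); k=1 gives ρ_J = 0.9888.
√(1 − cos²(π/21)) = sin(π/21) ≈ 0.14904.
ω* = 2/(1 + 0.14904) = 2/1.14904 = 1.7406.
Hence ρ(B_{ω*}) = 1.7406 − 1 = 0.7406.

ω* = 1.7406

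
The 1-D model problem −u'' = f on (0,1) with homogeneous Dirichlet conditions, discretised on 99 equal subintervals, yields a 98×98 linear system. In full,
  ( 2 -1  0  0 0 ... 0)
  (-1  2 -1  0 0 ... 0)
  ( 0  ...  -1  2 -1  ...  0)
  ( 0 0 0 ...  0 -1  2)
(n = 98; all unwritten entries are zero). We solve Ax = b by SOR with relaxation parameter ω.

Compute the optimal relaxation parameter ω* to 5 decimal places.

ω* = 1.93850

½·tridiag(1,0,1) at n=98: λ_k = cos(kπ/99); max |λ| at k=1 ⇒ ρ_J = cos(π/99) ≈ 0.99950.
1 − cos²(π/99) = sin²(π/99) ⇒ √(1−ρ_J²) = sin(π/99) = 0.031728.
Young: ω* = 2/(1+√(1−ρ_J²)) = 2/(1+0.031728) = 2/1.031728 = 1.93850.
ρ_SOR = ω* − 1 ≈ 0.93850.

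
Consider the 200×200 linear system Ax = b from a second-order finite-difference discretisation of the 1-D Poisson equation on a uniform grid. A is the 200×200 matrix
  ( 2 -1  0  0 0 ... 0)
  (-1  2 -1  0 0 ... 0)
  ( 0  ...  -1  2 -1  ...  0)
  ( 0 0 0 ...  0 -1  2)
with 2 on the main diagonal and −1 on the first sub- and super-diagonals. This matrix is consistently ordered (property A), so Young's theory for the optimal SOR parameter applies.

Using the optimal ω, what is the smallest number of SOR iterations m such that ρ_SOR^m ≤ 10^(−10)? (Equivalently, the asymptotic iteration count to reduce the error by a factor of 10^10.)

m = 737

B_J for the 200×200 system has eigenvalues cos(kπ/201); ρ_J = cos(π/201) = 0.9998779.
√(1−ρ_J²) = |sin(π/201)| = 0.0156292
Young: ω* = 2/(1+√(1−ρ_J²)) = 2/(1+0.0156292) = 2/1.0156292 = 1.9692226.
At ω = 1.9692226 every |λ(B_ω)| = ω−1, so ρ_SOR = 0.9692226.
ρ_SOR^m ≤ 10^(−10) ⇔ m ≥ 10·ln10/(−ln 0.9692226) = 23.0259/0.031261 = 736.570; m = ⌈736.570⌉ = 737.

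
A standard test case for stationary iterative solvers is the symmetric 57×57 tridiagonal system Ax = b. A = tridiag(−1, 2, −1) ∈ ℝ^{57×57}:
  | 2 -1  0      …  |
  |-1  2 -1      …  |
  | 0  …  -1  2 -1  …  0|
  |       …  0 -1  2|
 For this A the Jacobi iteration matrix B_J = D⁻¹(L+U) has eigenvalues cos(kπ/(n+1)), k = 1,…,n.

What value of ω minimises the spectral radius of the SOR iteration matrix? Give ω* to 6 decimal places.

ω* = 1.897283

B_J for the 57×57 system has eigenvalues cos(kπ/58); ρ_J = cos(π/58) = 0.998533.
√(1 − cos²(π/58)) = sin(π/58) ≈ 0.0541389.
[ω*] 2 ÷ (1 + 0.0541389) = 2 ÷ 1.0541389 = 1.897283.
and ρ(B_{ω*}) = 1.897283 − 1 = 0.897283.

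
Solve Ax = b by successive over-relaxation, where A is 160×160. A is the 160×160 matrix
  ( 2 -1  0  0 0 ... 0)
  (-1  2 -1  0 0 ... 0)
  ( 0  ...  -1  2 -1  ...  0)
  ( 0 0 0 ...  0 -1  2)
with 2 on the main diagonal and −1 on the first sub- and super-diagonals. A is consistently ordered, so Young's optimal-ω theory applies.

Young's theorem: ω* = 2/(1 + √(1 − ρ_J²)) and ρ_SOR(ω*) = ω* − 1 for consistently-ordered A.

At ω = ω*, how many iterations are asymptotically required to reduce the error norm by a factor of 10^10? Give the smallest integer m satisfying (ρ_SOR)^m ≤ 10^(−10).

m = 590

½·tridiag(1,0,1) at n=160: λ_k = cos(kπ/161); max |λ| at k=1 ⇒ ρ_J = cos(π/161) ≈ 0.9998096.
√(1−ρ_J²) simplifies to sin(π/161) = 0.0195118.
ω* = 2/(1 + 0.0195118) = 2/1.0195118 = 1.9617232.
[ρ_SOR] ω* − 1 = 0.9617232.
10·ln10 = 23.0259; −ln(0.9617232) = 0.0390286; m = ⌈23.0259/0.0390286⌉ = ⌈589.975⌉ = 590.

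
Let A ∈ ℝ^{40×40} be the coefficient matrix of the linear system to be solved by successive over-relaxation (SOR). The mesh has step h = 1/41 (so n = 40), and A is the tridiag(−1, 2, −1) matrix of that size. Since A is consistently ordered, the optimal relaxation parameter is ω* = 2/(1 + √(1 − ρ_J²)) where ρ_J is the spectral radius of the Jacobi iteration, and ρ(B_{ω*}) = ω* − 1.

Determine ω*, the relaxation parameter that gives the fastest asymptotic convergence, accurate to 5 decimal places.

ω* = 1.85779

With n=40, ρ(Jacobi) = cos(π/41) = 0.99707.
1 − cos²(π/41) = sin²(π/41) ⇒ √(1−ρ_J²) = sin(π/41) = 0.076549.
[ω*] 2 ÷ (1 + 0.076549) = 2 ÷ 1.076549 = 1.85779.
ρ(B_{ω*}) = ω*−1 = 0.85779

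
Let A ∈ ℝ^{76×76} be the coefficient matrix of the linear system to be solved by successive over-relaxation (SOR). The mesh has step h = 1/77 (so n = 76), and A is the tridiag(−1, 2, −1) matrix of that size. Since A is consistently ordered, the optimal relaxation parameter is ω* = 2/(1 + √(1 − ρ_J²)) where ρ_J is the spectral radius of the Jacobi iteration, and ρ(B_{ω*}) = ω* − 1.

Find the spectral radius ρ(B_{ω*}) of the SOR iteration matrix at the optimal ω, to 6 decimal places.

[ρ_J] n=76: ρ(B_J) = cos(π/(n+1)) = cos(π/77) = 0.999168.
root = sin(π/77) = 0.0407886  (since 1−cos² = sin²).
Young: ω* = 2/(1+√(1−ρ_J²)) = 2/(1+0.0407886) = 2/1.0407886 = 1.921620.
Hence ρ(B_{ω*}) = 1.921620 − 1 = 0.921620.

ρ_SOR = 0.921620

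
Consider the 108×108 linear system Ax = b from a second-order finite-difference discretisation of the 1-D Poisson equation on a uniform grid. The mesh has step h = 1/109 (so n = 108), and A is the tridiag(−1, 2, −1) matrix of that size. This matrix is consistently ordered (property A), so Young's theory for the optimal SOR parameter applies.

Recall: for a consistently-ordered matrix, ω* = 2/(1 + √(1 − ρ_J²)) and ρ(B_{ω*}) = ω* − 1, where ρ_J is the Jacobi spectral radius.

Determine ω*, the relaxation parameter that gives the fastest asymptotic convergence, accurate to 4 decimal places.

ω* = 1.9440

½·tridiag(1,0,1) at n=108: λ_k = cos(kπ/109); max |λ| at k=1 ⇒ ρ_J = cos(π/109) ≈ 0.9996.
√(1−ρ_J²) simplifies to sin(π/109) = 0.02882.
ω* = 2/(1 + 0.02882) = 2/1.02882 = 1.9440.
Hence ρ(B_{ω*}) = 1.9440 − 1 = 0.9440.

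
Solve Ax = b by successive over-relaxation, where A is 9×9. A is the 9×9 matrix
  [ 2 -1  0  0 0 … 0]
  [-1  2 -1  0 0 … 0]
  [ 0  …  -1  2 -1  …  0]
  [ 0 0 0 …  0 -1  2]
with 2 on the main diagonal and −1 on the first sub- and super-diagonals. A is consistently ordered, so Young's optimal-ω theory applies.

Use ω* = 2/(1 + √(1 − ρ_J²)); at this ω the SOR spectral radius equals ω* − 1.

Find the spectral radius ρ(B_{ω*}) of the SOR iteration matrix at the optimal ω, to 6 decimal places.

ρ_SOR = 0.527864

B_J for the 9×9 system has eigenvalues cos(kπ/10); ρ_J = cos(π/10) = 0.951057.
√(1−ρ_J²) simplifies to sin(π/10) = 0.3090170.
ω* = 2/(1 + 0.3090170) = 2/1.3090170 = 1.527864.
ρ_SOR = ω* − 1 = 1.527864 − 1 = 0.527864.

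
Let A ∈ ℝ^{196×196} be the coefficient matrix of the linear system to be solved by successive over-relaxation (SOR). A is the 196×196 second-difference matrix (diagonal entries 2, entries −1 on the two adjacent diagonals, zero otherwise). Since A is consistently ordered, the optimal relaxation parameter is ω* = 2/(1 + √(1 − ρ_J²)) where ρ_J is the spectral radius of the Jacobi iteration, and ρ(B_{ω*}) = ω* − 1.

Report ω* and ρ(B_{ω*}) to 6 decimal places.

ω* = 1.968608, ρ_SOR = 0.968608

B_J for the 196×196 system has eigenvalues cos(kπ/197); ρ_J = cos(π/197) = 0.999873.
root = sin(π/197) = 0.0159465  (since 1−cos² = sin²).
ω* = 2/(1+0.0159465) = 1.968608
[ρ_SOR] ω* − 1 = 0.968608.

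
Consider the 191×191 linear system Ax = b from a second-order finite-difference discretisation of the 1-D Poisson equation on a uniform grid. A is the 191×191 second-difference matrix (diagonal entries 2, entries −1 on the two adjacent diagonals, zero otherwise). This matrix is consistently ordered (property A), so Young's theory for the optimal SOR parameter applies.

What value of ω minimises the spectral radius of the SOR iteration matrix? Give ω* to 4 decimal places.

n=191: λ(B_J) = 1 − λ(A)/2 = cos(kπ/192); k=1 gives ρ_J = 0.9999.
√(1 − cos²(π/192)) = sin(π/192) ≈ 0.01636.
So ω* = 2/1.01636 = 1.9678 (Young).
Hence ρ(B_{ω*}) = 1.9678 − 1 = 0.9678.

ω* = 1.9678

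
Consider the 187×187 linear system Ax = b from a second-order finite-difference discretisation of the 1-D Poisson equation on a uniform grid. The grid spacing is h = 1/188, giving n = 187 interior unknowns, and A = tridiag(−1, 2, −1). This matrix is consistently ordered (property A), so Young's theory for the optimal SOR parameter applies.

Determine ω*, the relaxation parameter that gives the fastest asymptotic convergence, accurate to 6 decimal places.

ω* = 1.967130

½·tridiag(1,0,1) at n=187: λ_k = cos(kπ/188); max |λ| at k=1 ⇒ ρ_J = cos(π/188) ≈ 0.999860.
√(1 − cos²(π/188)) = sin(π/188) ≈ 0.0167098.
ω* = 2/(1+0.0167098) = 1.967130
ρ_SOR = ω* − 1 ≈ 0.967130.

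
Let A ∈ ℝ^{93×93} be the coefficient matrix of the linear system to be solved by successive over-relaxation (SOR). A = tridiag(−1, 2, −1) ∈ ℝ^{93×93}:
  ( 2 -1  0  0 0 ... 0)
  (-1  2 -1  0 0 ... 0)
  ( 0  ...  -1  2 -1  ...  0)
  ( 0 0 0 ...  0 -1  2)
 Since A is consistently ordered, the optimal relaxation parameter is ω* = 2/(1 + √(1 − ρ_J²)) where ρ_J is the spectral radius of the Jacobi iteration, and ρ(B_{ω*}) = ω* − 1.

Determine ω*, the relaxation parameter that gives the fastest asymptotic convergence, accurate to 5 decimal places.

½·tridiag(1,0,1) at n=93: λ_k = cos(kπ/94); max |λ| at k=1 ⇒ ρ_J = cos(π/94) ≈ 0.99944.
√(1−ρ_J²) simplifies to sin(π/94) = 0.033415.
Then 2/(1+√(1−ρ_J²)) = 2/(1+0.033415); ω* = 2/1.033415 = 1.93533.
and ρ(B_{ω*}) = 1.93533 − 1 = 0.93533.

ω* = 1.93533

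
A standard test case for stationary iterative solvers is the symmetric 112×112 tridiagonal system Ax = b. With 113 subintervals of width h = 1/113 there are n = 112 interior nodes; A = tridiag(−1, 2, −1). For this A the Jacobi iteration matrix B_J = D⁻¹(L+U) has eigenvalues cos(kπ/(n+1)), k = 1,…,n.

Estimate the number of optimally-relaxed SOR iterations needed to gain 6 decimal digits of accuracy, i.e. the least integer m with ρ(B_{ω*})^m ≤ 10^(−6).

[ρ_J] n=112: ρ(B_J) = cos(π/(n+1)) = cos(π/113) = 0.9996136.
√(1 − cos²(π/113)) = sin(π/113) ≈ 0.0277981.
ω* = 2/(1+0.0277981) = 1.9459075
At ω = 1.9459075 every |λ(B_ω)| = ω−1, so ρ_SOR = 0.9459075.
6·ln10 = 13.8155; −ln(0.9459075) = 0.0556105; m = ⌈13.8155/0.0556105⌉ = ⌈248.433⌉ = 249.

m = 249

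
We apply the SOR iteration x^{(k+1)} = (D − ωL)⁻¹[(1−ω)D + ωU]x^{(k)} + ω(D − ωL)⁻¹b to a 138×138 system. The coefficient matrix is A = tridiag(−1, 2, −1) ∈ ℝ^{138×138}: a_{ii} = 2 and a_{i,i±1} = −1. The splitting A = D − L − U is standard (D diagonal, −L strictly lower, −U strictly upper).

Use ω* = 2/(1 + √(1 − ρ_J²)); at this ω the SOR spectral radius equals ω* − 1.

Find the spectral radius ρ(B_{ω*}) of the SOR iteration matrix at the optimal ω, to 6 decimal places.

ρ_SOR = 0.955800

spectrum of D⁻¹(L+U) = {cos(kπ/139) : 1≤k≤138}; ρ_J = cos(π/139) = 0.999745.
1 − cos²(π/139) = sin²(π/139) ⇒ √(1−ρ_J²) = sin(π/139) = 0.0225995.
[ω*] 2 ÷ (1 + 0.0225995) = 2 ÷ 1.0225995 = 1.955800.
[ρ_SOR] ω* − 1 = 0.955800.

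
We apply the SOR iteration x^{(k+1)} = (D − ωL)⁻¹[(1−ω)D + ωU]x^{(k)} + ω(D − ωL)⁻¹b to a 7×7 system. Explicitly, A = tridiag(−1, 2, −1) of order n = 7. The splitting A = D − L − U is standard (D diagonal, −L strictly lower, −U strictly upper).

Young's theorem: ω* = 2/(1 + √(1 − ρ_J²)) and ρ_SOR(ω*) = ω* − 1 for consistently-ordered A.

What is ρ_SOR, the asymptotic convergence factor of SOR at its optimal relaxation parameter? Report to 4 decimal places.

ρ_SOR = 0.4465

[ρ_J] n=7: ρ(B_J) = cos(π/(n+1)) = cos(π/8) = 0.9239.
1 − cos²(π/8) = sin²(π/8) ⇒ √(1−ρ_J²) = sin(π/8) = 0.38268.
ω* = 2/(1+0.38268) = 1.4465
Hence ρ(B_{ω*}) = 1.4465 − 1 = 0.4465.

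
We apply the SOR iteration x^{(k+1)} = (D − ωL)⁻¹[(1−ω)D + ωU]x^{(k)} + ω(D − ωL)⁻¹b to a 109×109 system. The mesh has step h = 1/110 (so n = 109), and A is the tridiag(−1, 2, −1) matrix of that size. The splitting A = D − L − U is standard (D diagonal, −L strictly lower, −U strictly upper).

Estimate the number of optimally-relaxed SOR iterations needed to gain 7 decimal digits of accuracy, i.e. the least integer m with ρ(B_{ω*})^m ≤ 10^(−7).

n=109: λ(B_J) = 1 − λ(A)/2 = cos(kπ/110); k=1 gives ρ_J = 0.9995922.
1 − cos²(π/110) = sin²(π/110) ⇒ √(1−ρ_J²) = sin(π/110) = 0.0285561.
ω* = 2/(1 + 0.0285561) = 2/1.0285561 = 1.9444734.
ρ_SOR = ω* − 1 ≈ 0.9444734.
For 7 digits: m = 7·ln10 / (−ln 0.9444734) = 16.1181/0.0571278 = 282.141; round up → m = 283.

m = 283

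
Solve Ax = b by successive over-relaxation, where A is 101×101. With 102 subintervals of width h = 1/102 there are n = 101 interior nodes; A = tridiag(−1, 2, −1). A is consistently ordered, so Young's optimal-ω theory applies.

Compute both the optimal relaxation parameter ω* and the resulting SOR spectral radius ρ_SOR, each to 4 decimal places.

B_J for the 101×101 system has eigenvalues cos(kπ/102); ρ_J = cos(π/102) = 0.9995.
√(1−ρ_J²) simplifies to sin(π/102) = 0.03080.
ω* = 2/(1 + 0.03080) = 2/1.03080 = 1.9402.
ρ_SOR = ω* − 1 = 1.9402 − 1 = 0.9402.

ω* = 1.9402, ρ_SOR = 0.9402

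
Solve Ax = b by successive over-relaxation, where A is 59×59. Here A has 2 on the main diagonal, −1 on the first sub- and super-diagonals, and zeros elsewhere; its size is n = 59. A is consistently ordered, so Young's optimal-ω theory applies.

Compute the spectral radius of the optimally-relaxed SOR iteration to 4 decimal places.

ρ_SOR = 0.9005

[ρ_J] n=59: ρ(B_J) = cos(π/(n+1)) = cos(π/60) = 0.9986.
root = sin(π/60) = 0.05234  (since 1−cos² = sin²).
ω* = 2 / (1 + 0.05234) = 2 / 1.05234 ≈ 1.9005.
[ρ_SOR] ω* − 1 = 0.9005.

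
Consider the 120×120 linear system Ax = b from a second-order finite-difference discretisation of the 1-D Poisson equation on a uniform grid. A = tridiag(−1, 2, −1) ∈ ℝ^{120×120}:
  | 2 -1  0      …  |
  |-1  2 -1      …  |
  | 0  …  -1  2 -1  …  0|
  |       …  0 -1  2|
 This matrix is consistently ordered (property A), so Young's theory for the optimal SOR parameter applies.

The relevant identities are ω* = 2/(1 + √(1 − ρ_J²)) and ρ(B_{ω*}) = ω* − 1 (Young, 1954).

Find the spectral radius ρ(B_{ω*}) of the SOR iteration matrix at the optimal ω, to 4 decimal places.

ρ_SOR = 0.9494

spectrum of D⁻¹(L+U) = {cos(kπ/121) : 1≤k≤120}; ρ_J = cos(π/121) = 0.9997.
√(1 − cos²(π/121)) = sin(π/121) ≈ 0.02596.
So ω* = 2/1.02596 = 1.9494 (Young).
ρ(B_{ω*}) = ω*−1 = 0.9494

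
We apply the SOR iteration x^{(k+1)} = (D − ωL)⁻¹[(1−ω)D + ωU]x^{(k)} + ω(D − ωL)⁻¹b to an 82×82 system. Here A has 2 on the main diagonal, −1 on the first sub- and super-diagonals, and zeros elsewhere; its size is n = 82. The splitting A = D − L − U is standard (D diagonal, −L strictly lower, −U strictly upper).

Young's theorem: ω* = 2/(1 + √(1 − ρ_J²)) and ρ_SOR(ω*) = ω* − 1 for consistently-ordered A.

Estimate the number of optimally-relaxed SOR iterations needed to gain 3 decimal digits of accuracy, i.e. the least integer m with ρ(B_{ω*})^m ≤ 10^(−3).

m = 92

spectrum of D⁻¹(L+U) = {cos(kπ/83) : 1≤k≤82}; ρ_J = cos(π/83) = 0.9992838.
√(1 − cos²(π/83)) = sin(π/83) ≈ 0.0378415.
ω* = 2 / (1 + 0.0378415) = 2 / 1.0378415 ≈ 1.9270765.
At ω = 1.9270765 every |λ(B_ω)| = ω−1, so ρ_SOR = 0.9270765.
For 3 digits: m = 3·ln10 / (−ln 0.9270765) = 6.90776/0.0757192 = 91.229; round up → m = 92.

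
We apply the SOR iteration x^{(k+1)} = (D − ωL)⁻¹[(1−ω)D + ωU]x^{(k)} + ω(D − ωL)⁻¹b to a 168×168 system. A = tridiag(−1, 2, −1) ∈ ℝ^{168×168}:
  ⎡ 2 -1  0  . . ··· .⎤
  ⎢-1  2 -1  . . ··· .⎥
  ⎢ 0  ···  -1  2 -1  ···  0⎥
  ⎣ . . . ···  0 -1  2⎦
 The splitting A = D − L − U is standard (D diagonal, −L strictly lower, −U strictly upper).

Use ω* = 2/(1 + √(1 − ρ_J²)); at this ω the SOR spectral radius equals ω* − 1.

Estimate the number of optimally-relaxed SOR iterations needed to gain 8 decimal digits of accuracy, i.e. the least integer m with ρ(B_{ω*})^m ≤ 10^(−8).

m = 496

n=168: λ(B_J) = 1 − λ(A)/2 = cos(kπ/169); k=1 gives ρ_J = 0.9998272.
√(1−ρ_J²) simplifies to sin(π/169) = 0.0185882.
ω* = 2/(1 + 0.0185882) = 2/1.0185882 = 1.9635020.
and ρ(B_{ω*}) = 1.9635020 − 1 = 0.9635020.
m ≥ 8·ln10 / (−ln 0.9635020) = 495.437; smallest integer m = 496.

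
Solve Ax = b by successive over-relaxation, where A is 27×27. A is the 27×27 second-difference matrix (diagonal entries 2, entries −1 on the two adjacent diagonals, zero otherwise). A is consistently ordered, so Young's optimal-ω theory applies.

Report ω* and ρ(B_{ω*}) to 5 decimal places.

ω* = 1.79862, ρ_SOR = 0.79862

½·tridiag(1,0,1) at n=27: λ_k = cos(kπ/28); max |λ| at k=1 ⇒ ρ_J = cos(π/28) ≈ 0.99371.
√(1 − cos²(π/28)) = sin(π/28) ≈ 0.111964.
Then 2/(1+√(1−ρ_J²)) = 2/(1+0.111964); ω* = 2/1.111964 = 1.79862.
[ρ_SOR] ω* − 1 = 0.79862.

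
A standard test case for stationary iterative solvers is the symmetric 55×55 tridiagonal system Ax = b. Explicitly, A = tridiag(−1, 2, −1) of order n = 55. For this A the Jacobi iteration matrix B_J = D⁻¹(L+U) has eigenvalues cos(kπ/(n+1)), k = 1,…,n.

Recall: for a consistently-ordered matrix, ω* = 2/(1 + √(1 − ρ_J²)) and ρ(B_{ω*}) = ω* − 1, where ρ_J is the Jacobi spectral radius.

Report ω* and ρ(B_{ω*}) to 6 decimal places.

ω* = 1.893813, ρ_SOR = 0.893813

[ρ_J] n=55: ρ(B_J) = cos(π/(n+1)) = cos(π/56) = 0.998427.
1 − cos²(π/56) = sin²(π/56) ⇒ √(1−ρ_J²) = sin(π/56) = 0.0560704.
ω* = 2/(1 + 0.0560704) = 2/1.0560704 = 1.893813.
[ρ_SOR] ω* − 1 = 0.893813.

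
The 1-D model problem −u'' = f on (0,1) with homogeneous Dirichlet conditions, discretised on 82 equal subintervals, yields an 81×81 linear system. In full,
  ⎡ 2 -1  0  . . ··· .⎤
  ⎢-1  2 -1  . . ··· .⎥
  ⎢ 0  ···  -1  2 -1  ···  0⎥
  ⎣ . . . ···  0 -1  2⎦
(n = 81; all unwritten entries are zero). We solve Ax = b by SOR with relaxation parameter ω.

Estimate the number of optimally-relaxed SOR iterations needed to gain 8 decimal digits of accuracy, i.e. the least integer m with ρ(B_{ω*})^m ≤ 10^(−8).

m = 241

[ρ_J] n=81: ρ(B_J) = cos(π/(n+1)) = cos(π/82) = 0.9992662.
root = sin(π/82) = 0.0383027  (since 1−cos² = sin²).
Young: ω* = 2/(1+√(1−ρ_J²)) = 2/(1+0.0383027) = 2/1.0383027 = 1.9262206.
[ρ_SOR] ω* − 1 = 0.9262206.
For 8 digits: m = 8·ln10 / (−ln 0.9262206) = 18.4207/0.0766428 = 240.345; round up → m = 241.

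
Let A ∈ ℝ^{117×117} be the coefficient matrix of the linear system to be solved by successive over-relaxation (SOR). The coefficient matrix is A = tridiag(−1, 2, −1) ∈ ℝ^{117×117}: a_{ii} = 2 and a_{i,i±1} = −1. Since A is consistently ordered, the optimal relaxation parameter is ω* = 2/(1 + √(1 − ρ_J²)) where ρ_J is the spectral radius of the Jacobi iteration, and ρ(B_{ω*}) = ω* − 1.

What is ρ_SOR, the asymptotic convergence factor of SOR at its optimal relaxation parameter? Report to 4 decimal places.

ρ_SOR = 0.9481

B_J for the 117×117 system has eigenvalues cos(kπ/118); ρ_J = cos(π/118) = 0.9996.
1 − cos²(π/118) = sin²(π/118) ⇒ √(1−ρ_J²) = sin(π/118) = 0.02662.
ω* = 2 / (1 + 0.02662) = 2 / 1.02662 ≈ 1.9481.
ρ_SOR = ω* − 1 ≈ 0.9481.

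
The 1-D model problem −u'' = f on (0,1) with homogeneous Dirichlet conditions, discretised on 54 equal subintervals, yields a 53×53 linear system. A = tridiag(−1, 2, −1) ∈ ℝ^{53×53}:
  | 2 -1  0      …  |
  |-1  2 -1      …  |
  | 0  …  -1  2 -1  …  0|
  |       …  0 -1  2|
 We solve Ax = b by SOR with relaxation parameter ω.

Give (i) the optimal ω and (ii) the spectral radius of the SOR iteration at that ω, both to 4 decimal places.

½·tridiag(1,0,1) at n=53: λ_k = cos(kπ/54); max |λ| at k=1 ⇒ ρ_J = cos(π/54) ≈ 0.9983.
root = sin(π/54) = 0.05814  (since 1−cos² = sin²).
ω* = 2/(1 + 0.05814) = 2/1.05814 = 1.8901.
[ρ_SOR] ω* − 1 = 0.8901.

ω* = 1.8901, ρ_SOR = 0.8901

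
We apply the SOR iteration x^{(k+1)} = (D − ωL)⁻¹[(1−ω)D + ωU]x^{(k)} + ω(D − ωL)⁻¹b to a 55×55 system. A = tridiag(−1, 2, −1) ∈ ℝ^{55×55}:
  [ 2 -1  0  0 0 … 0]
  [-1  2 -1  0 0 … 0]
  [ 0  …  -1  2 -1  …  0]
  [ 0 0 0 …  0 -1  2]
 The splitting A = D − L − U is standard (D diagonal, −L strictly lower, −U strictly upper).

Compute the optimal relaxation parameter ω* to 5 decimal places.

ω* = 1.89381

With n=55, ρ(Jacobi) = cos(π/56) = 0.99843.
√(1 − cos²(π/56)) = sin(π/56) ≈ 0.056070.
Young: ω* = 2/(1+√(1−ρ_J²)) = 2/(1+0.056070) = 2/1.056070 = 1.89381.
and ρ(B_{ω*}) = 1.89381 − 1 = 0.89381.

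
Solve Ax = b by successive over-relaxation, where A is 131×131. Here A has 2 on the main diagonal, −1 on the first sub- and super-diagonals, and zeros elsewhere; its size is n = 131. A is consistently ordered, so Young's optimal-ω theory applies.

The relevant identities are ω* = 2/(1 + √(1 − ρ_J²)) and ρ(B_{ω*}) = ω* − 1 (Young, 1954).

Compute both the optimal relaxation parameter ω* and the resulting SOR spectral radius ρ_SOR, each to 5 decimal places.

ω* = 1.95351, ρ_SOR = 0.95351

n=131: λ(B_J) = 1 − λ(A)/2 = cos(kπ/132); k=1 gives ρ_J = 0.99972.
√(1−ρ_J²) simplifies to sin(π/132) = 0.023798.
[ω*] 2 ÷ (1 + 0.023798) = 2 ÷ 1.023798 = 1.95351.
ρ_SOR = ω* − 1 ≈ 0.95351.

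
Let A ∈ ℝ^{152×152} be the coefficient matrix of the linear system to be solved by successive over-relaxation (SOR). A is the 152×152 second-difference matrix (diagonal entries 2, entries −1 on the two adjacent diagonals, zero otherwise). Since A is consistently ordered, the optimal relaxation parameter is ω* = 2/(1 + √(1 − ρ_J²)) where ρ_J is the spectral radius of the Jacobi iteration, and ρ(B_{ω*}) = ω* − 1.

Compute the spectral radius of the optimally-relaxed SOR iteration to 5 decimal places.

ρ_SOR = 0.95976

B_J for the 152×152 system has eigenvalues cos(kπ/153); ρ_J = cos(π/153) = 0.99979.
√(1−ρ_J²) simplifies to sin(π/153) = 0.020532.
[ω*] 2 ÷ (1 + 0.020532) = 2 ÷ 1.020532 = 1.95976.
ρ_SOR = ω* − 1 ≈ 0.95976.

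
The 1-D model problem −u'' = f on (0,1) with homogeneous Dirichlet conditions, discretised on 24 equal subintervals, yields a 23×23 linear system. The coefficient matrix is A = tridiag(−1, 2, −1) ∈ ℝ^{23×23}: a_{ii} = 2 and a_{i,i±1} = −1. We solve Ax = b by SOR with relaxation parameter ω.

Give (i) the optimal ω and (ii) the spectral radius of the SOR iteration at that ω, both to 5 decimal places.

ω* = 1.76909, ρ_SOR = 0.76909

½·tridiag(1,0,1) at n=23: λ_k = cos(kπ/24); max |λ| at k=1 ⇒ ρ_J = cos(π/24) ≈ 0.99144.
root = sin(π/24) = 0.130526  (since 1−cos² = sin²).
Young: ω* = 2/(1+√(1−ρ_J²)) = 2/(1+0.130526) = 2/1.130526 = 1.76909.
Hence ρ(B_{ω*}) = 1.76909 − 1 = 0.76909.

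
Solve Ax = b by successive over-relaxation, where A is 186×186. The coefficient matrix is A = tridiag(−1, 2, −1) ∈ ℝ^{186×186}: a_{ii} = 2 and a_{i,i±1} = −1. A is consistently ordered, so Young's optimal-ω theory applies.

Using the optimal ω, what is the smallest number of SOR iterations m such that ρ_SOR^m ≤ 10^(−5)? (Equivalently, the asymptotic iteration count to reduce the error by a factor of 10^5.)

spectrum of D⁻¹(L+U) = {cos(kπ/187) : 1≤k≤186}; ρ_J = cos(π/187) = 0.9998589.
√(1 − cos²(π/187)) = sin(π/187) ≈ 0.0167992.
ω* = 2/(1 + 0.0167992) = 2/1.0167992 = 1.9669567.
ρ(B_{ω*}) = ω*−1 = 0.9669567
ρ_SOR^m ≤ 10^(−5) ⇔ m ≥ 5·ln10/(−ln 0.9669567) = 11.5129/0.0336016 = 342.630; m = ⌈342.630⌉ = 343.

m = 343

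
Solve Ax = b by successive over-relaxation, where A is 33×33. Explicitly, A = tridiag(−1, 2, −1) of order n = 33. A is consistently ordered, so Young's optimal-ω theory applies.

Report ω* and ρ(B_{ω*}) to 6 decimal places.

ω* = 1.831052, ρ_SOR = 0.831052

ρ_J = max_k |cos(kπ/34)| = cos(π/34) = 0.995734
√(1−ρ_J²) = |sin(π/34)| = 0.0922684
Young: ω* = 2/(1+√(1−ρ_J²)) = 2/(1+0.0922684) = 2/1.0922684 = 1.831052.
ρ_SOR = ω* − 1 ≈ 0.831052.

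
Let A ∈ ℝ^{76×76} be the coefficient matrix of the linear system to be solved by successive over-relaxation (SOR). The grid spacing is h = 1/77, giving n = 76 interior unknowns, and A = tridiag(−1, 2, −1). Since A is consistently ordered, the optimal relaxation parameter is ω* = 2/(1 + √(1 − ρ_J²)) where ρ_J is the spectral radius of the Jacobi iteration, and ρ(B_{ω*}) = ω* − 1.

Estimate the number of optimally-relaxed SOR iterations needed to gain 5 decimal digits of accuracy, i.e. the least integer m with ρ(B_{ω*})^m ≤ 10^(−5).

m = 142

With n=76, ρ(Jacobi) = cos(π/77) = 0.9991678.
1 − cos²(π/77) = sin²(π/77) ⇒ √(1−ρ_J²) = sin(π/77) = 0.0407886.
ω* = 2 / (1 + 0.0407886) = 2 / 1.0407886 ≈ 1.9216198.
[ρ_SOR] ω* − 1 = 0.9216198.
Need (0.9216198)^m ≤ 10^(−5): m ≥ 5·ln10/|ln 0.9216198| = 11.5129/0.0816225 = 141.051 ⇒ m = 142.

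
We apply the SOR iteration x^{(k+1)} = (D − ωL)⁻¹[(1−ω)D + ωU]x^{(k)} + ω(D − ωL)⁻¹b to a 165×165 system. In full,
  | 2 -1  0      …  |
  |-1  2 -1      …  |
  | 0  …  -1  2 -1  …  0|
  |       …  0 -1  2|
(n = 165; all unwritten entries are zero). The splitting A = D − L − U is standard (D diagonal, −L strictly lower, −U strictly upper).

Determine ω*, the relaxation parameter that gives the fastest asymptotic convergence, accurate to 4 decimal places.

ω* = 1.9629

ρ_J = max_k |cos(kπ/166)| = cos(π/166) = 0.9998
root = sin(π/166) = 0.01892  (since 1−cos² = sin²).
ω* = 2/(1 + 0.01892) = 2/1.01892 = 1.9629.
Hence ρ(B_{ω*}) = 1.9629 − 1 = 0.9629.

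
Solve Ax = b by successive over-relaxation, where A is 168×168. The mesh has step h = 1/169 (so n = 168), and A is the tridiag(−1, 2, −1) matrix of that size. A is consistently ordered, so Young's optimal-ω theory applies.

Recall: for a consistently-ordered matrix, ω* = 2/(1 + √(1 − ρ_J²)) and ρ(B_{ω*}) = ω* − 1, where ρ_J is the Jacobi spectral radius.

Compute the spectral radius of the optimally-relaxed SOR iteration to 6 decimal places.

ρ_SOR = 0.963502

B_J for the 168×168 system has eigenvalues cos(kπ/169); ρ_J = cos(π/169) = 0.999827.
√(1−ρ_J²) simplifies to sin(π/169) = 0.0185882.
ω* = 2/(1+0.0185882) = 1.963502
ρ_SOR = ω* − 1 = 1.963502 − 1 = 0.963502.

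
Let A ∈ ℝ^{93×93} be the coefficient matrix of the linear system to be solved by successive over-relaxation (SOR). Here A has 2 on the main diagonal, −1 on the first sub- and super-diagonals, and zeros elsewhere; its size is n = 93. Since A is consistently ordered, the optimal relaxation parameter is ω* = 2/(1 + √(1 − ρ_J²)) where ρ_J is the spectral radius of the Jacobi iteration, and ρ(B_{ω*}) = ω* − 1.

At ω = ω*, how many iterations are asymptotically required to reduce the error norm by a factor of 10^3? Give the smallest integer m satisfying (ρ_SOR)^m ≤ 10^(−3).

m = 104

ρ_J = max_k |cos(kπ/94)| = cos(π/94) = 0.9994416
1 − cos²(π/94) = sin²(π/94) ⇒ √(1−ρ_J²) = sin(π/94) = 0.0334150.
Then 2/(1+√(1−ρ_J²)) = 2/(1+0.0334150); ω* = 2/1.0334150 = 1.9353309.
At ω = 1.9353309 every |λ(B_ω)| = ω−1, so ρ_SOR = 0.9353309.
3·ln10 = 6.90776; −ln(0.9353309) = 0.0668549; m = ⌈6.90776/0.0668549⌉ = ⌈103.325⌉ = 104.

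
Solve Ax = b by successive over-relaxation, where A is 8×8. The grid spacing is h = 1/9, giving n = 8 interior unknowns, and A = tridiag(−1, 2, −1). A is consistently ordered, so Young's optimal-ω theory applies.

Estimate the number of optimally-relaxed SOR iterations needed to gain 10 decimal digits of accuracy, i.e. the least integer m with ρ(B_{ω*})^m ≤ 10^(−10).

m = 33

n=8: λ(B_J) = 1 − λ(A)/2 = cos(kπ/9); k=1 gives ρ_J = 0.9396926.
√(1−ρ_J²) simplifies to sin(π/9) = 0.3420201.
Then 2/(1+√(1−ρ_J²)) = 2/(1+0.3420201); ω* = 2/1.3420201 = 1.4902906.
ρ(B_{ω*}) = ω*−1 = 0.4902906
For 10 digits: m = 10·ln10 / (−ln 0.4902906) = 23.0259/0.712757 = 32.305; round up → m = 33.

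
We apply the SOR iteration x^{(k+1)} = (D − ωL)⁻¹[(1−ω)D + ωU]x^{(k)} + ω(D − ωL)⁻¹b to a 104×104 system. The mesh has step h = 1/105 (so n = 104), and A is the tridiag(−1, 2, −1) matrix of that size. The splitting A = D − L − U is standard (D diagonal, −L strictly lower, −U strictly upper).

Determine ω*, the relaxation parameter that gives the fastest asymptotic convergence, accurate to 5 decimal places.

ρ_J = max_k |cos(kπ/105)| = cos(π/105) = 0.99955
root = sin(π/105) = 0.029915  (since 1−cos² = sin²).
Then 2/(1+√(1−ρ_J²)) = 2/(1+0.029915); ω* = 2/1.029915 = 1.94191.
ρ_SOR = ω* − 1 = 1.94191 − 1 = 0.94191.

ω* = 1.94191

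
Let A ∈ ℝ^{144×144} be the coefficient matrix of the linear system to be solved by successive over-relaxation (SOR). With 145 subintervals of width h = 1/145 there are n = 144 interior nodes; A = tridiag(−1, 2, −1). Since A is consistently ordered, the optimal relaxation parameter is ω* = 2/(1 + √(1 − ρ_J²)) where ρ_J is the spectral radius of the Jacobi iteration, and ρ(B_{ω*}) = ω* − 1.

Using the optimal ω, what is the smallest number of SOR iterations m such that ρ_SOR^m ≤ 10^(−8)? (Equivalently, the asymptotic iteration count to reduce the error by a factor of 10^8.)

[ρ_J] n=144: ρ(B_J) = cos(π/(n+1)) = cos(π/145) = 0.9997653.
√(1−ρ_J²) simplifies to sin(π/145) = 0.0216645.
ω* = 2/(1 + 0.0216645) = 2/1.0216645 = 1.9575898.
ρ_SOR = ω* − 1 = 1.9575898 − 1 = 0.9575898.
(0.9575898)^m ≤ 10^{−8}  ⇒  m·ln(0.9575898) ≤ −8·ln10  ⇒  m ≥ 425.069  ⇒  m = 426

m = 426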